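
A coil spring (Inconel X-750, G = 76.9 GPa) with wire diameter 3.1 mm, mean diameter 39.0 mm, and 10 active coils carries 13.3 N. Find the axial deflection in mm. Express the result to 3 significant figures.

8.89 mm

k = Gd⁴/(8D³N_a) = (76.9×10³)(3.1⁴)/(8·39.0³·10) = 1.4965 N/mm
δ = F/k = 13.3 / 1.4965 = 8.8871 mm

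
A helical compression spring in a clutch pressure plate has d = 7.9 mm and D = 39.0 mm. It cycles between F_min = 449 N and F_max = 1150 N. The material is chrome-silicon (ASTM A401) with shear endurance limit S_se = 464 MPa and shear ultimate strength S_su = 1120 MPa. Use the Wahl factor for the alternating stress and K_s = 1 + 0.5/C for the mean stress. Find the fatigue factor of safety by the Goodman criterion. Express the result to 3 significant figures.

C = D/d = 39.0/7.9 = 4.9367; K_W = (4C−1)/(4C−4)+0.615/C = 1.3151; K_s = 1+0.5/C = 1.1013
F_a = (F_max−F_min)/2 = 350.5 N; F_m = (F_max+F_min)/2 = 799.5 N
τ_a = K_W·8F_aD/(πd³) = 1.3151 × 70.601 = 92.847 MPa
τ_m = K_s·8F_mD/(πd³) = 1.1013 × 161.04 = 177.35 MPa
Goodman: 1/n_f = τ_a/S_se + τ_m/S_su = 92.847/464 + 177.35/1120 = 0.20010 + 0.15835 = 0.35845
n_f = 1/0.35845 = 2.79

2.79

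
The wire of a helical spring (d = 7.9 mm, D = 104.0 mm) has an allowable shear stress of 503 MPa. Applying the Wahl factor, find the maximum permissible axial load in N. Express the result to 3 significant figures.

845 N

C = D/d = 104.0/7.9 = 13.1646
K_W = (4C−1)/(4C−4) + 0.615/C = 51.658/48.658 + 0.0467 = 1.1084
τ_max = K·8FD/(πd³) → F_max = τ_allow·πd³/(8DK)
F_max = 503·π·7.9³/(8·104.0·1.1084) = 7.7911e+05/922.16 = 844.87 N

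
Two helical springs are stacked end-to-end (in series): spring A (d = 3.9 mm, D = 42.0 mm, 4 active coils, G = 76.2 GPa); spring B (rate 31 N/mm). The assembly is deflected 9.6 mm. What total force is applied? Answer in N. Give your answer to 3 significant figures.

k_A = Gd⁴/(8D³N_a) = (76.2×10³)(3.9⁴)/(8·42.0³·4) = 7.4356 N/mm
Series: 1/k_eq = 1/7.4356 + 1/31 = 0.16675; k_eq = 5.9971 N/mm
F = k_eq·δ = 5.9971·9.6 = 57.572 N

57.6 N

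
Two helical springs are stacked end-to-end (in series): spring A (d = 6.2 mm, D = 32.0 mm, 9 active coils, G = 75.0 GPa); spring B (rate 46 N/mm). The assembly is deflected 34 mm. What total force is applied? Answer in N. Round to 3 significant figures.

k_A = Gd⁴/(8D³N_a) = (75.0×10³)(6.2⁴)/(8·32.0³·9) = 46.973 N/mm
Series: 1/k_eq = 1/46.973 + 1/46 = 0.043028; k_eq = 23.241 N/mm
F = k_eq·δ = 23.241·34 = 790.18 N

790 N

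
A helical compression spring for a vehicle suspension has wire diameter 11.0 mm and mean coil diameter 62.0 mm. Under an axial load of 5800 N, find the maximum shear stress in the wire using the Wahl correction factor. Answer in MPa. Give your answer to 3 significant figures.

Spring index C = D/d = 62.0/11.0 = 5.6364
K_W = (4C−1)/(4C−4) + 0.615/C = 21.545/18.545 + 0.1091 = 1.2709
τ₀ = 8FD/(πd³) = 8·5800·62.0/(π·11.0³) = 2.8768e+06/4181.5 = 687.99 MPa
τ_max = K·τ₀ = 1.2709 × 687.99 = 874.35 MPa

874 MPa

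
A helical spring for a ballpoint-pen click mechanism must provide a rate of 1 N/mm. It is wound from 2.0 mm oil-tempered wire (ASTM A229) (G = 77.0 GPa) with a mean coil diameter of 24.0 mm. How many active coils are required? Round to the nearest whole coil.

N_a = Gd⁴/(8D³k) = (77.0×10³ × 2.0⁴)/(8 × 24.0³ × 1)
    = 1.232e+06 / 110592 = 11.14 → 11 coils

11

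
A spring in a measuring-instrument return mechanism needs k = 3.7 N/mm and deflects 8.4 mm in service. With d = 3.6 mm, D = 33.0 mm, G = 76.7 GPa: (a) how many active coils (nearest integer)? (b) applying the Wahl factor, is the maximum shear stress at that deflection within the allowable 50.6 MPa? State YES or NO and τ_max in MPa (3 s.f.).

N_a = Gd⁴/(8D³k) = (76.7×10³)(3.6⁴)/(8·33.0³·3.7) = 12.11 → N_a = 12
Actual rate k = Gd⁴/(8D³·12) = 3.7342 N/mm
Working load F = kδ = 3.7342·8.4 = 31.367 N
C = 33.0/3.6 = 9.1667; K_W = (4C−1)/(4C−4)+0.615/C = 1.1589
τ_max = K_W·8FD/(πd³) = 1.1589·56.496 = 65.475 MPa
τ_max > 50.6 MPa → exceeds allowable

(a) 12 coils; (b) NO, τ_max = 65.5 MPa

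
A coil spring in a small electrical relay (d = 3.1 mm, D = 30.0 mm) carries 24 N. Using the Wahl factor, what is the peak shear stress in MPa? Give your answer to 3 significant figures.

70.8 MPa

Spring index C = D/d = 30.0/3.1 = 9.6774
K_W = (4C−1)/(4C−4) + 0.615/C = 37.710/34.710 + 0.0635 = 1.1500
τ₀ = 8FD/(πd³) = 8·24·30.0/(π·3.1³) = 5760/93.591 = 61.544 MPa
τ_max = K·τ₀ = 1.1500 × 61.544 = 70.775 MPa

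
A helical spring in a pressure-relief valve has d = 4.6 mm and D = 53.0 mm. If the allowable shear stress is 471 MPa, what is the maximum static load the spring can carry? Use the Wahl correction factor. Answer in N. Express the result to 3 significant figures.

C = D/d = 53.0/4.6 = 11.5217
K_W = (4C−1)/(4C−4) + 0.615/C = 45.087/42.087 + 0.0534 = 1.1247
τ_max = K·8FD/(πd³) → F_max = τ_allow·πd³/(8DK)
F_max = 471·π·4.6³/(8·53.0·1.1247) = 1.4403e+05/476.86 = 302.04 N

302 N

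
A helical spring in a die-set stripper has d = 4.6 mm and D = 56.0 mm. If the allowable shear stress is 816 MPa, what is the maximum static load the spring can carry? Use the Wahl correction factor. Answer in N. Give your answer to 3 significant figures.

C = D/d = 56.0/4.6 = 12.1739
K_W = (4C−1)/(4C−4) + 0.615/C = 47.696/44.696 + 0.0505 = 1.1176
τ_max = K·8FD/(πd³) → F_max = τ_allow·πd³/(8DK)
F_max = 816·π·4.6³/(8·56.0·1.1176) = 2.4952e+05/500.7 = 498.35 N

498 N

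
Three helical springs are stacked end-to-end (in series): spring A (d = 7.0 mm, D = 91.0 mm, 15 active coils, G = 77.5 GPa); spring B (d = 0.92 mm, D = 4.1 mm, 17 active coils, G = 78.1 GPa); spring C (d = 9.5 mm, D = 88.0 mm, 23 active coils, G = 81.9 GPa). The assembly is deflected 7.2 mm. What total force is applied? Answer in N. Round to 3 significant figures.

k_A = Gd⁴/(8D³N_a) = (77.5×10³)(7.0⁴)/(8·91.0³·15) = 2.0577 N/mm
k_B = Gd⁴/(8D³N_a) = (78.1×10³)(0.92⁴)/(8·4.1³·17) = 5.9691 N/mm
k_C = Gd⁴/(8D³N_a) = (81.9×10³)(9.5⁴)/(8·88.0³·23) = 5.32 N/mm
Series: 1/k_eq = 1/2.0577 + 1/5.9691 + 1/5.32 = 0.84147; k_eq = 1.1884 N/mm
F = k_eq·δ = 1.1884·7.2 = 8.5565 N

8.56 N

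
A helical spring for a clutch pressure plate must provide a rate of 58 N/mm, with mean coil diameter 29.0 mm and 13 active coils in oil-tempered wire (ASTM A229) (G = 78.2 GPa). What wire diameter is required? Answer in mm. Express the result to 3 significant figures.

d = (8D³N_a·k / G)^(1/4) = (8·29.0³·13·58 / (78.2×10³))^0.25
  = (1881.3)^0.25 = 6.5859 mm

6.59 mm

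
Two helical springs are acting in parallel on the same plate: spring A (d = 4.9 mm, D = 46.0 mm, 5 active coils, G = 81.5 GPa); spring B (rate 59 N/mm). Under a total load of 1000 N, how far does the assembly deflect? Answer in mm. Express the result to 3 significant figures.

k_A = Gd⁴/(8D³N_a) = (81.5×10³)(4.9⁴)/(8·46.0³·5) = 12.067 N/mm
Parallel: k_eq = 12.067 + 59 = 71.067 N/mm
δ = F/k_eq = 1000/71.067 = 14.071 mm

14.1 mm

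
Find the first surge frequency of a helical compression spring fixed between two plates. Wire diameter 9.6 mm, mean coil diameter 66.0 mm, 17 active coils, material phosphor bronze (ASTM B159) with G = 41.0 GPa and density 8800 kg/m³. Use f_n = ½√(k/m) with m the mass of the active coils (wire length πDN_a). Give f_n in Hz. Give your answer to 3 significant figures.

31.5 Hz

k = Gd⁴/(8D³N_a) = (41.0×10³)(9.6⁴)/(8·66.0³·17) = 8.9063 N/mm = 8906.3 N/m
Wire length L = πDN_a = π·66.0·17 = 3524.9 mm
m = ρ·(πd²/4)·L = 8800 × 72.382×10⁻⁶ m² × 3.5249 m = 2.2452 kg
f_n = ½√(k/m) = 0.5·√(8906.3/2.2452) = 0.5·√(3966.8) = 31.491 Hz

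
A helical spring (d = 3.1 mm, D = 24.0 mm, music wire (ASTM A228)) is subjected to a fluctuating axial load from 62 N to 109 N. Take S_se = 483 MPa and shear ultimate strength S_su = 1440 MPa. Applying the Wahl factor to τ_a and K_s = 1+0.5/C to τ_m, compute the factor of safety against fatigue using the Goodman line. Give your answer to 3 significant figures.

C = D/d = 24.0/3.1 = 7.7419; K_W = (4C−1)/(4C−4)+0.615/C = 1.1907; K_s = 1+0.5/C = 1.0646
F_a = (F_max−F_min)/2 = 23.5 N; F_m = (F_max+F_min)/2 = 85.5 N
τ_a = K_W·8F_aD/(πd³) = 1.1907 × 48.21 = 57.402 MPa
τ_m = K_s·8F_mD/(πd³) = 1.0646 × 175.4 = 186.73 MPa
Goodman: 1/n_f = τ_a/S_se + τ_m/S_su = 57.402/483 + 186.73/1440 = 0.11885 + 0.12967 = 0.24852
n_f = 1/0.24852 = 4.024

4.02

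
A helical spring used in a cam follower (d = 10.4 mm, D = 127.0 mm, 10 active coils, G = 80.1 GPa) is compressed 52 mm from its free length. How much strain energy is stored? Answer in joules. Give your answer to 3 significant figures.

7.73 J

k = Gd⁴/(8D³N_a) = (80.1×10³)(10.4⁴)/(8·127.0³·10) = 5.7183 N/mm
U = ½kδ² = 0.5 × 5.7183 × 52² = 7731.1 N·mm = 7.7311 J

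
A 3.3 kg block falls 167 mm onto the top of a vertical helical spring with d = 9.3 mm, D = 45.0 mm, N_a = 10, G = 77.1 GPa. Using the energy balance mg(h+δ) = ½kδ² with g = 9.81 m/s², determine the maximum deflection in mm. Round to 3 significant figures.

12.1 mm

k = Gd⁴/(8D³N_a) = (77.1×10³)(9.3⁴)/(8·45.0³·10) = 79.115 N/mm
W = mg = 3.3 × 9.81 = 32.373 N
½kδ² − Wδ − Wh = 0 → δ = (W + √(W² + 2kWh))/k
δ = (32.373 + √(1048 + 855437))/79.115 = (32.373 + 925.46)/79.115 = 12.107 mm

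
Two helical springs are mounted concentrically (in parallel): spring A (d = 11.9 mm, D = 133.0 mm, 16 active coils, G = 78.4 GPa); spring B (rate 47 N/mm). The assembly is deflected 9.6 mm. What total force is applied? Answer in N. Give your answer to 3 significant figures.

501 N

k_A = Gd⁴/(8D³N_a) = (78.4×10³)(11.9⁴)/(8·133.0³·16) = 5.2208 N/mm
Parallel: k_eq = 5.2208 + 47 = 52.221 N/mm
F = k_eq·δ = 52.221·9.6 = 501.32 N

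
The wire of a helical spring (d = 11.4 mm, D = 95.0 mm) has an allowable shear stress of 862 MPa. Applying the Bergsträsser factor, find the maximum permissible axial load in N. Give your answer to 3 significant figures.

C = D/d = 95.0/11.4 = 8.3333
K_B = (4C+2)/(4C−3) = 35.333/30.333 = 1.1648
τ_max = K·8FD/(πd³) → F_max = τ_allow·πd³/(8DK)
F_max = 862·π·11.4³/(8·95.0·1.1648) = 4.0121e+06/885.27 = 4532 N

4530 N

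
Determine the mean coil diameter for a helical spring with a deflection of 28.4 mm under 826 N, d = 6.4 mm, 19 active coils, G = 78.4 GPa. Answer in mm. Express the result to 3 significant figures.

31.0 mm

Required rate k = F/δ = 826/28.4 = 29.085 N/mm
D = (Gd⁴/(8N_a·k))^(1/3) = (78.4×10³·6.4⁴/(8·19·29.085))^(1/3)
  = (29753)^(1/3) = 30.9868 mm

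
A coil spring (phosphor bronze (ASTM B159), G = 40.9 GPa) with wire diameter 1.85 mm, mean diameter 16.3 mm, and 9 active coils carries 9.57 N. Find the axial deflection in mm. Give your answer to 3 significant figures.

k = Gd⁴/(8D³N_a) = (40.9×10³)(1.85⁴)/(8·16.3³·9) = 1.5364 N/mm
δ = F/k = 9.57 / 1.5364 = 6.2287 mm

6.23 mm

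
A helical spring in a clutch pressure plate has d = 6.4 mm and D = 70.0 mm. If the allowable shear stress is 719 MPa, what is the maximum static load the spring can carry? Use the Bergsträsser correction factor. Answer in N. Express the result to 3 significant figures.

C = D/d = 70.0/6.4 = 10.9375
K_B = (4C+2)/(4C−3) = 45.750/40.750 = 1.1227
τ_max = K·8FD/(πd³) → F_max = τ_allow·πd³/(8DK)
F_max = 719·π·6.4³/(8·70.0·1.1227) = 5.9213e+05/628.71 = 941.82 N

942 N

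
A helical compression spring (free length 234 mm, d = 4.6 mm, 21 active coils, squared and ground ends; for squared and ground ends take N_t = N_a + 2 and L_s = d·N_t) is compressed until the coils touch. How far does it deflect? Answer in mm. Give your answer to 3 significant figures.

N_t = 23; L_s = 4.6·23 = 105.8 mm
δ_solid = L₀ − L_s = 234 − 105.8 = 128.2 mm

128 mm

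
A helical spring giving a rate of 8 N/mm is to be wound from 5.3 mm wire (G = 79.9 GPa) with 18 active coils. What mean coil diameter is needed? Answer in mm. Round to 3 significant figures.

D = (Gd⁴/(8N_a·k))^(1/3) = (79.9×10³·5.3⁴/(8·18·8))^(1/3)
  = (54726.5)^(1/3) = 37.9664 mm

38.0 mm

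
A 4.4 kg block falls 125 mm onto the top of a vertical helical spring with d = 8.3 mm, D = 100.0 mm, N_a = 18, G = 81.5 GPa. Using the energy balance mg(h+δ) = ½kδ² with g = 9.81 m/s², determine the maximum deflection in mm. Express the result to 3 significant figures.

81.5 mm

k = Gd⁴/(8D³N_a) = (81.5×10³)(8.3⁴)/(8·100.0³·18) = 2.686 N/mm
W = mg = 4.4 × 9.81 = 43.164 N
½kδ² − Wδ − Wh = 0 → δ = (W + √(W² + 2kWh))/k
δ = (43.164 + √(1863.1 + 28984.7))/2.686 = (43.164 + 175.64)/2.686 = 81.459 mm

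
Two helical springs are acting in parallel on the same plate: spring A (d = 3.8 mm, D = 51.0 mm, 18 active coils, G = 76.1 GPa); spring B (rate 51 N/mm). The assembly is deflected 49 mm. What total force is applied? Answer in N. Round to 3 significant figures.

k_A = Gd⁴/(8D³N_a) = (76.1×10³)(3.8⁴)/(8·51.0³·18) = 0.8307 N/mm
Parallel: k_eq = 0.8307 + 51 = 51.831 N/mm
F = k_eq·δ = 51.831·49 = 2539.7 N

2540 N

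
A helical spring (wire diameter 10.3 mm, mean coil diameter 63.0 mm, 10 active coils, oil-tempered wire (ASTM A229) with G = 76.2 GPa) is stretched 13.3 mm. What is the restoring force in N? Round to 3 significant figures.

k = Gd⁴/(8D³N_a) = (76.2×10³)(10.3⁴)/(8·63.0³·10) = 42.874 N/mm
F = k·δ = 42.874 × 13.3 = 570.22 N

570 N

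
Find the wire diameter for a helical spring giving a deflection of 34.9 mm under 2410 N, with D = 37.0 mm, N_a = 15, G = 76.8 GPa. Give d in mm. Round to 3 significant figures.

8.60 mm

Required rate k = F/δ = 2410/34.9 = 69.054 N/mm
d = (8D³N_a·k / G)^(1/4) = (8·37.0³·15·69.054 / (76.8×10³))^0.25
  = (5465.3)^0.25 = 8.5981 mm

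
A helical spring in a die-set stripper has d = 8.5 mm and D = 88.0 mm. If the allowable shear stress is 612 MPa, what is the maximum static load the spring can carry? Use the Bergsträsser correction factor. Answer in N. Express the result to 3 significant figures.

C = D/d = 88.0/8.5 = 10.3529
K_B = (4C+2)/(4C−3) = 43.412/38.412 = 1.1302
τ_max = K·8FD/(πd³) → F_max = τ_allow·πd³/(8DK)
F_max = 612·π·8.5³/(8·88.0·1.1302) = 1.1808e+06/795.64 = 1484 N

1480 N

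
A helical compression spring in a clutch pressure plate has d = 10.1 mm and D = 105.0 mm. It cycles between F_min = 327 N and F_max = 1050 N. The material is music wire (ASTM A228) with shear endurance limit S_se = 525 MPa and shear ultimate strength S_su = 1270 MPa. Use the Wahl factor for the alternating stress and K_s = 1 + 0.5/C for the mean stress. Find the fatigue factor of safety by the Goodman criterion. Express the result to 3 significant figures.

2.85

C = D/d = 105.0/10.1 = 10.3960; K_W = (4C−1)/(4C−4)+0.615/C = 1.1390; K_s = 1+0.5/C = 1.0481
F_a = (F_max−F_min)/2 = 361.5 N; F_m = (F_max+F_min)/2 = 688.5 N
τ_a = K_W·8F_aD/(πd³) = 1.1390 × 93.815 = 106.85 MPa
τ_m = K_s·8F_mD/(πd³) = 1.0481 × 178.68 = 187.27 MPa
Goodman: 1/n_f = τ_a/S_se + τ_m/S_su = 106.85/525 + 187.27/1270 = 0.20353 + 0.14746 = 0.35099
n_f = 1/0.35099 = 2.849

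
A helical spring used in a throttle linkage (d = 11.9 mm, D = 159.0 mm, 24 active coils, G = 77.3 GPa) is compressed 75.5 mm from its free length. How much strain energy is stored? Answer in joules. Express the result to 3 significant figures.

k = Gd⁴/(8D³N_a) = (77.3×10³)(11.9⁴)/(8·159.0³·24) = 2.0085 N/mm
U = ½kδ² = 0.5 × 2.0085 × 75.5² = 5724.5 N·mm = 5.7245 J

5.72 J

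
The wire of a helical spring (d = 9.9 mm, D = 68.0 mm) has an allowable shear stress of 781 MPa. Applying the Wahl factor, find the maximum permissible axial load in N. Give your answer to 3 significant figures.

3590 N

C = D/d = 68.0/9.9 = 6.8687
K_W = (4C−1)/(4C−4) + 0.615/C = 26.475/23.475 + 0.0895 = 1.2173
τ_max = K·8FD/(πd³) → F_max = τ_allow·πd³/(8DK)
F_max = 781·π·9.9³/(8·68.0·1.2173) = 2.3807e+06/662.23 = 3595 N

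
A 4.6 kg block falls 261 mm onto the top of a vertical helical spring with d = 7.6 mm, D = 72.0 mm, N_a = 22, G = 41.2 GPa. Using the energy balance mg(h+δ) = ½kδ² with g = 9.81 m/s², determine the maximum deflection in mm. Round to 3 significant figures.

130 mm

k = Gd⁴/(8D³N_a) = (41.2×10³)(7.6⁴)/(8·72.0³·22) = 2.0924 N/mm
W = mg = 4.6 × 9.81 = 45.126 N
½kδ² − Wδ − Wh = 0 → δ = (W + √(W² + 2kWh))/k
δ = (45.126 + √(2036.4 + 49287.7))/2.0924 = (45.126 + 226.55)/2.0924 = 129.84 mm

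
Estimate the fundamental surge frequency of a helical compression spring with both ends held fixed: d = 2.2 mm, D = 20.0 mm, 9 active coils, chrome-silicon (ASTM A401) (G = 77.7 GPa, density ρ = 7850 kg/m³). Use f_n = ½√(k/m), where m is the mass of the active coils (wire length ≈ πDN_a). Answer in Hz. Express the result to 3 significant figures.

216 Hz

k = Gd⁴/(8D³N_a) = (77.7×10³)(2.2⁴)/(8·20.0³·9) = 3.16 N/mm = 3160 N/m
Wire length L = πDN_a = π·20.0·9 = 565.49 mm
m = ρ·(πd²/4)·L = 7850 × 3.8013×10⁻⁶ m² × 0.56549 m = 0.016874 kg
f_n = ½√(k/m) = 0.5·√(3160/0.016874) = 0.5·√(1.8727e+05) = 216.37 Hz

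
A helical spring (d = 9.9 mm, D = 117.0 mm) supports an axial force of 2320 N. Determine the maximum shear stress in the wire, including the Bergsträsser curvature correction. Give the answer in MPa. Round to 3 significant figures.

793 MPa

Spring index C = D/d = 117.0/9.9 = 11.8182
K_B = (4C+2)/(4C−3) = 49.273/44.273 = 1.1129
τ₀ = 8FD/(πd³) = 8·2320·117.0/(π·9.9³) = 2.17152e+06/3048.3 = 712.37 MPa
τ_max = K·τ₀ = 1.1129 × 712.37 = 792.83 MPa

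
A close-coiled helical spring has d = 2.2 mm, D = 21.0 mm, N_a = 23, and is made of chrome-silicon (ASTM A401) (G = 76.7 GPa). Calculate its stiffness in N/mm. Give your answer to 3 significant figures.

k = Gd⁴/(8D³N_a) = (76.7×10³ × 2.2⁴) / (8 × 21.0³ × 23)
  = 1.79674e+06 / 1.70402e+06 = 1.0544 N/mm

1.05 N/mm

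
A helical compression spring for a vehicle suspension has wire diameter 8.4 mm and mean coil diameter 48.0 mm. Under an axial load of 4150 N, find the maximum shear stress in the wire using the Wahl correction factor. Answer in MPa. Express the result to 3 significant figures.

1080 MPa

Spring index C = D/d = 48.0/8.4 = 5.7143
K_W = (4C−1)/(4C−4) + 0.615/C = 21.857/18.857 + 0.1076 = 1.2667
τ₀ = 8FD/(πd³) = 8·4150·48.0/(π·8.4³) = 1.5936e+06/1862 = 855.84 MPa
τ_max = K·τ₀ = 1.2667 × 855.84 = 1084.1 MPa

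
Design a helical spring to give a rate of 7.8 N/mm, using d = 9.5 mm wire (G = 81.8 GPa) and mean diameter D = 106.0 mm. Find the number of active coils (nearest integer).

9

N_a = Gd⁴/(8D³k) = (81.8×10³ × 9.5⁴)/(8 × 106.0³ × 7.8)
    = 6.66266e+08 / 7.43194e+07 = 8.965 → 9 coils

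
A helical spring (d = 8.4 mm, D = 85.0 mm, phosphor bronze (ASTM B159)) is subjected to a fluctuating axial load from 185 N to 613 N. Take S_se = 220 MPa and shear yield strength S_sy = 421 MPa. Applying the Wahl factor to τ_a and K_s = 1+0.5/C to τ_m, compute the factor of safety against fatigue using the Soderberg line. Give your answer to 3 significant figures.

1.30

C = D/d = 85.0/8.4 = 10.1190; K_W = (4C−1)/(4C−4)+0.615/C = 1.1430; K_s = 1+0.5/C = 1.0494
F_a = (F_max−F_min)/2 = 214 N; F_m = (F_max+F_min)/2 = 399 N
τ_a = K_W·8F_aD/(πd³) = 1.1430 × 78.151 = 89.328 MPa
τ_m = K_s·8F_mD/(πd³) = 1.0494 × 145.71 = 152.91 MPa
Soderberg: 1/n_f = τ_a/S_se + τ_m/S_sy = 89.328/220 + 152.91/421 = 0.40604 + 0.36321 = 0.76925
n_f = 1/0.76925 = 1.3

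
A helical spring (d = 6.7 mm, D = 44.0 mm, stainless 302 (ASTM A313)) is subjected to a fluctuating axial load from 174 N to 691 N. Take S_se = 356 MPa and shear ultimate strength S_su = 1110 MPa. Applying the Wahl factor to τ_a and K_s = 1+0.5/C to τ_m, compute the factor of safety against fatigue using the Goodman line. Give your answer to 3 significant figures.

2.05

C = D/d = 44.0/6.7 = 6.5672; K_W = (4C−1)/(4C−4)+0.615/C = 1.2284; K_s = 1+0.5/C = 1.0761
F_a = (F_max−F_min)/2 = 258.5 N; F_m = (F_max+F_min)/2 = 432.5 N
τ_a = K_W·8F_aD/(πd³) = 1.2284 × 96.301 = 118.29 MPa
τ_m = K_s·8F_mD/(πd³) = 1.0761 × 161.12 = 173.39 MPa
Goodman: 1/n_f = τ_a/S_se + τ_m/S_su = 118.29/356 + 173.39/1110 = 0.33228 + 0.15621 = 0.48849
n_f = 1/0.48849 = 2.047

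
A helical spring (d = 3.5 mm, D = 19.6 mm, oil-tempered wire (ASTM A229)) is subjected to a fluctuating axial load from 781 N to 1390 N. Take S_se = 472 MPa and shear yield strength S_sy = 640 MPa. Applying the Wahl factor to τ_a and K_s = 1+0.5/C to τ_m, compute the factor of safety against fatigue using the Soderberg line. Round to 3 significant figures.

C = D/d = 19.6/3.5 = 5.6000; K_W = (4C−1)/(4C−4)+0.615/C = 1.2729; K_s = 1+0.5/C = 1.0893
F_a = (F_max−F_min)/2 = 304.5 N; F_m = (F_max+F_min)/2 = 1085.5 N
τ_a = K_W·8F_aD/(πd³) = 1.2729 × 354.47 = 451.19 MPa
τ_m = K_s·8F_mD/(πd³) = 1.0893 × 1263.6 = 1376.5 MPa
Soderberg: 1/n_f = τ_a/S_se + τ_m/S_sy = 451.19/472 + 1376.5/640 = 0.95592 + 2.15072 = 3.1066
n_f = 1/3.1066 = 0.3219

0.322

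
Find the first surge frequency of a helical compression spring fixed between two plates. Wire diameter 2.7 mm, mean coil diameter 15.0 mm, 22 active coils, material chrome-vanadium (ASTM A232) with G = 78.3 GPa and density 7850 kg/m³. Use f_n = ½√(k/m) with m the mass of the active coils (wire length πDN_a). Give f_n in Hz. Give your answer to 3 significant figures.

194 Hz

k = Gd⁴/(8D³N_a) = (78.3×10³)(2.7⁴)/(8·15.0³·22) = 7.0054 N/mm = 7005.4 N/m
Wire length L = πDN_a = π·15.0·22 = 1036.7 mm
m = ρ·(πd²/4)·L = 7850 × 5.7256×10⁻⁶ m² × 1.0367 m = 0.046596 kg
f_n = ½√(k/m) = 0.5·√(7005.4/0.046596) = 0.5·√(1.5034e+05) = 193.87 Hz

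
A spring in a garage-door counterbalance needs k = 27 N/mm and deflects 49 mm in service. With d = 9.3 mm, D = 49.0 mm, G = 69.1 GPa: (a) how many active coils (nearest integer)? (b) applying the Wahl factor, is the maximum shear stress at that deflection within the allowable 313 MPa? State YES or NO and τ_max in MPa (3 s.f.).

N_a = Gd⁴/(8D³k) = (69.1×10³)(9.3⁴)/(8·49.0³·27) = 20.34 → N_a = 20
Actual rate k = Gd⁴/(8D³·20) = 27.46 N/mm
Working load F = kδ = 27.46·49 = 1345.5 N
C = 49.0/9.3 = 5.2688; K_W = (4C−1)/(4C−4)+0.615/C = 1.2924
τ_max = K_W·8FD/(πd³) = 1.2924·208.73 = 269.77 MPa
τ_max ≤ 313 MPa → acceptable

(a) 20 coils; (b) YES, τ_max = 270 MPa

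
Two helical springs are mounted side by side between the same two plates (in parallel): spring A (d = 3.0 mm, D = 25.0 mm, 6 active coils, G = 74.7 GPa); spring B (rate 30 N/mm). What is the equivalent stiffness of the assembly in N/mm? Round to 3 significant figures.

k_A = Gd⁴/(8D³N_a) = (74.7×10³)(3.0⁴)/(8·25.0³·6) = 8.0676 N/mm
Parallel: k_eq = 8.0676 + 30 = 38.068 N/mm

38.1 N/mm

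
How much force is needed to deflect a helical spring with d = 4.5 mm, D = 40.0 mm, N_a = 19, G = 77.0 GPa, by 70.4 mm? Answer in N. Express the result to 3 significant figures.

229 N

k = Gd⁴/(8D³N_a) = (77.0×10³)(4.5⁴)/(8·40.0³·19) = 3.2458 N/mm
F = k·δ = 3.2458 × 70.4 = 228.5 N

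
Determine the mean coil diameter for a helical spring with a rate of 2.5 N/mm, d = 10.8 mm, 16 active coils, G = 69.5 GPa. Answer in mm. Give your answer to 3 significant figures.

143 mm

D = (Gd⁴/(8N_a·k))^(1/3) = (69.5×10³·10.8⁴/(8·16·2.5))^(1/3)
  = (2.95481e+06)^(1/3) = 143.4972 mm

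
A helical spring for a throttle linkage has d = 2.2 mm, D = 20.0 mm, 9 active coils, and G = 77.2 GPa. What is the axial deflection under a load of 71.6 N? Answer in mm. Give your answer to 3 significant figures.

22.8 mm

k = Gd⁴/(8D³N_a) = (77.2×10³)(2.2⁴)/(8·20.0³·9) = 3.1397 N/mm
δ = F/k = 71.6 / 3.1397 = 22.805 mm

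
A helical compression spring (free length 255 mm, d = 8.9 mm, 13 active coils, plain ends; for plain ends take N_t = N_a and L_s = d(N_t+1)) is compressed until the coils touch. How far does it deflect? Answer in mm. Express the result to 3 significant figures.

N_t = 13; L_s = 8.9·14 = 124.6 mm
δ_solid = L₀ − L_s = 255 − 124.6 = 130.4 mm

130 mm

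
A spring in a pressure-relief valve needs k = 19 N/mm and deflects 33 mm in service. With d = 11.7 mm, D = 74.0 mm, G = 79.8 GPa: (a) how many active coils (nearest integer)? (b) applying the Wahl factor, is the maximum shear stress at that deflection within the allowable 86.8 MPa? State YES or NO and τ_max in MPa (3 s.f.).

(a) 24 coils; (b) NO, τ_max = 92.4 MPa

N_a = Gd⁴/(8D³k) = (79.8×10³)(11.7⁴)/(8·74.0³·19) = 24.28 → N_a = 24
Actual rate k = Gd⁴/(8D³·24) = 19.22 N/mm
Working load F = kδ = 19.22·33 = 634.25 N
C = 74.0/11.7 = 6.3248; K_W = (4C−1)/(4C−4)+0.615/C = 1.2381
τ_max = K_W·8FD/(πd³) = 1.2381·74.624 = 92.391 MPa
τ_max > 86.8 MPa → exceeds allowable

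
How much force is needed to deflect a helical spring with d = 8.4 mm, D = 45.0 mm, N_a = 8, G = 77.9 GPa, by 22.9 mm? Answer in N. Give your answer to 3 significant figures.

k = Gd⁴/(8D³N_a) = (77.9×10³)(8.4⁴)/(8·45.0³·8) = 66.502 N/mm
F = k·δ = 66.502 × 22.9 = 1522.9 N

1520 N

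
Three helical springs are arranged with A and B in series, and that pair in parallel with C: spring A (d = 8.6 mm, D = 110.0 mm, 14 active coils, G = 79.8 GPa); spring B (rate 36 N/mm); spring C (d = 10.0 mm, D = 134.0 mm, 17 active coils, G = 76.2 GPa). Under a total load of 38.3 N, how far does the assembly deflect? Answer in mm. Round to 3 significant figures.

k_A = Gd⁴/(8D³N_a) = (79.8×10³)(8.6⁴)/(8·110.0³·14) = 2.9282 N/mm
k_C = Gd⁴/(8D³N_a) = (76.2×10³)(10.0⁴)/(8·134.0³·17) = 2.3286 N/mm
Springs A,B series: k_AB = 1/(1/2.9282+1/36) = 2.7079 N/mm; parallel with C: k_eq = 2.7079+2.3286 = 5.0366 N/mm
δ = F/k_eq = 38.3/5.0366 = 7.6044 mm

7.60 mm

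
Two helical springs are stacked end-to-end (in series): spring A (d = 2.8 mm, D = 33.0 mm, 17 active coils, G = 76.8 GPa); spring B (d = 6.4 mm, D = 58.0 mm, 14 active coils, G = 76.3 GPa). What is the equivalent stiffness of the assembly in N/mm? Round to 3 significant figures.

0.829 N/mm

k_A = Gd⁴/(8D³N_a) = (76.8×10³)(2.8⁴)/(8·33.0³·17) = 0.96586 N/mm
k_B = Gd⁴/(8D³N_a) = (76.3×10³)(6.4⁴)/(8·58.0³·14) = 5.8579 N/mm
Series: 1/k_eq = 1/0.96586 + 1/5.8579 = 1.2061; k_eq = 0.82915 N/mm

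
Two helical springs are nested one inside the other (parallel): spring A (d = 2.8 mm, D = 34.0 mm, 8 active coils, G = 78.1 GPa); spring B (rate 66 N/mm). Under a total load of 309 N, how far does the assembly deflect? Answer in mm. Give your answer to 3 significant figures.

4.55 mm

k_A = Gd⁴/(8D³N_a) = (78.1×10³)(2.8⁴)/(8·34.0³·8) = 1.9084 N/mm
Parallel: k_eq = 1.9084 + 66 = 67.908 N/mm
δ = F/k_eq = 309/67.908 = 4.5502 mm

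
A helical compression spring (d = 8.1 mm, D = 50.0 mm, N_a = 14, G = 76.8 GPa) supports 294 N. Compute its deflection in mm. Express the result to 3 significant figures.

12.5 mm

k = Gd⁴/(8D³N_a) = (76.8×10³)(8.1⁴)/(8·50.0³·14) = 23.614 N/mm
δ = F/k = 294 / 23.614 = 12.45 mm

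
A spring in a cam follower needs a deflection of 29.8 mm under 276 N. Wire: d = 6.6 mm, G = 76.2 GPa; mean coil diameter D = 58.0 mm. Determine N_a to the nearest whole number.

Required rate k = F/δ = 276/29.8 = 9.2617 N/mm
N_a = Gd⁴/(8D³k) = (76.2×10³ × 6.6⁴)/(8 × 58.0³ × 9.2617)
    = 1.44587e+08 / 1.44566e+07 = 10 → 10 coils

10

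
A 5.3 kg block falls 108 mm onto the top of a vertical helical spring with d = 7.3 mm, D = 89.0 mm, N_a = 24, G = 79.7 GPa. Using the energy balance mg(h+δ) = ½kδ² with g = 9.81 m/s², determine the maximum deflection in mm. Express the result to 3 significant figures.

k = Gd⁴/(8D³N_a) = (79.7×10³)(7.3⁴)/(8·89.0³·24) = 1.6722 N/mm
W = mg = 5.3 × 9.81 = 51.993 N
½kδ² − Wδ − Wh = 0 → δ = (W + √(W² + 2kWh))/k
δ = (51.993 + √(2703.3 + 18779.2))/1.6722 = (51.993 + 146.57)/1.6722 = 118.75 mm

119 mm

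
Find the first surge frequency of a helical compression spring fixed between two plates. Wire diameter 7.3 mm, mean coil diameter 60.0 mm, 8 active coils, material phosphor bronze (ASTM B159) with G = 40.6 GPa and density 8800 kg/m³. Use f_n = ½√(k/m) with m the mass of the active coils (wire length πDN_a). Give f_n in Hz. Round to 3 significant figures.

61.3 Hz

k = Gd⁴/(8D³N_a) = (40.6×10³)(7.3⁴)/(8·60.0³·8) = 8.3403 N/mm = 8340.3 N/m
Wire length L = πDN_a = π·60.0·8 = 1508 mm
m = ρ·(πd²/4)·L = 8800 × 41.854×10⁻⁶ m² × 1.508 m = 0.5554 kg
f_n = ½√(k/m) = 0.5·√(8340.3/0.5554) = 0.5·√(15017) = 61.271 Hz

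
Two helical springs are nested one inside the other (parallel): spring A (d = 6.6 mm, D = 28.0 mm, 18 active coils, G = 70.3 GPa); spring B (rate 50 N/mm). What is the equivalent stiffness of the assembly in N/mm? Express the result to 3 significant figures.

k_A = Gd⁴/(8D³N_a) = (70.3×10³)(6.6⁴)/(8·28.0³·18) = 42.198 N/mm
Parallel: k_eq = 42.198 + 50 = 92.198 N/mm

92.2 N/mm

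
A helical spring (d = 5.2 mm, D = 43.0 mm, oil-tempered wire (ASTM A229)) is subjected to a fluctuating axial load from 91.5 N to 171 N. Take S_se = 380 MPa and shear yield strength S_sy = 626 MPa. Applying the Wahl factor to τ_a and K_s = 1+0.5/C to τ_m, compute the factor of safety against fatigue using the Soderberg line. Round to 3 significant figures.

C = D/d = 43.0/5.2 = 8.2692; K_W = (4C−1)/(4C−4)+0.615/C = 1.1775; K_s = 1+0.5/C = 1.0605
F_a = (F_max−F_min)/2 = 39.75 N; F_m = (F_max+F_min)/2 = 131.25 N
τ_a = K_W·8F_aD/(πd³) = 1.1775 × 30.955 = 36.451 MPa
τ_m = K_s·8F_mD/(πd³) = 1.0605 × 102.21 = 108.39 MPa
Soderberg: 1/n_f = τ_a/S_se + τ_m/S_sy = 36.451/380 + 108.39/626 = 0.09592 + 0.17315 = 0.26907
n_f = 1/0.26907 = 3.716

3.72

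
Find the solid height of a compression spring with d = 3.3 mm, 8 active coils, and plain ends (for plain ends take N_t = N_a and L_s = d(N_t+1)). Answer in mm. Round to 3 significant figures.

29.7 mm

plain ends: N_t = N_a = 8
L_s = d·(N_t+1) = 3.3 × 9 = 29.7 mm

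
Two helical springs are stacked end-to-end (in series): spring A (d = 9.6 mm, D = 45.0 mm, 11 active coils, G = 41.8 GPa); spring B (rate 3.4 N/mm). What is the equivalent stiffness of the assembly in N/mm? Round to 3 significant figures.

3.16 N/mm

k_A = Gd⁴/(8D³N_a) = (41.8×10³)(9.6⁴)/(8·45.0³·11) = 44.273 N/mm
Series: 1/k_eq = 1/44.273 + 1/3.4 = 0.3167; k_eq = 3.1575 N/mm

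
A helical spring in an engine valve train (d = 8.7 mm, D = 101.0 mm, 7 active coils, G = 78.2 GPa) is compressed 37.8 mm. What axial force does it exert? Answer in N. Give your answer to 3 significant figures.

k = Gd⁴/(8D³N_a) = (78.2×10³)(8.7⁴)/(8·101.0³·7) = 7.7648 N/mm
F = k·δ = 7.7648 × 37.8 = 293.51 N

294 N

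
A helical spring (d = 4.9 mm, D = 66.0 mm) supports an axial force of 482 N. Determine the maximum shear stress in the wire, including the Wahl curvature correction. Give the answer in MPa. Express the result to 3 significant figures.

Spring index C = D/d = 66.0/4.9 = 13.4694
K_W = (4C−1)/(4C−4) + 0.615/C = 52.878/49.878 + 0.0457 = 1.1058
τ₀ = 8FD/(πd³) = 8·482·66.0/(π·4.9³) = 254496/369.61 = 688.56 MPa
τ_max = K·τ₀ = 1.1058 × 688.56 = 761.42 MPa

761 MPa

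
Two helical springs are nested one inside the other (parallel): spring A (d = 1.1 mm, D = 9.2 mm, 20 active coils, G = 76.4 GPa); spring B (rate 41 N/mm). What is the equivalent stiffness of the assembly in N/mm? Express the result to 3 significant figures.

41.9 N/mm

k_A = Gd⁴/(8D³N_a) = (76.4×10³)(1.1⁴)/(8·9.2³·20) = 0.8978 N/mm
Parallel: k_eq = 0.8978 + 41 = 41.898 N/mm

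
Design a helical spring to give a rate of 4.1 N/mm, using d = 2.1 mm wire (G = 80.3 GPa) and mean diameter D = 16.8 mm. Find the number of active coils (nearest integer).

N_a = Gd⁴/(8D³k) = (80.3×10³ × 2.1⁴)/(8 × 16.8³ × 4.1)
    = 1.56168e+06 / 155526 = 10.04 → 10 coils

10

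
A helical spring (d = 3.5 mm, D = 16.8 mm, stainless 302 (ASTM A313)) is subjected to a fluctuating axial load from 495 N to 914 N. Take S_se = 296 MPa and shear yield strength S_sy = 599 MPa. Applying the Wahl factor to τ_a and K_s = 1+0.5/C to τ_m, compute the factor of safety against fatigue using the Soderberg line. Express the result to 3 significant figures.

C = D/d = 16.8/3.5 = 4.8000; K_W = (4C−1)/(4C−4)+0.615/C = 1.3255; K_s = 1+0.5/C = 1.1042
F_a = (F_max−F_min)/2 = 209.5 N; F_m = (F_max+F_min)/2 = 704.5 N
τ_a = K_W·8F_aD/(πd³) = 1.3255 × 209.04 = 277.08 MPa
τ_m = K_s·8F_mD/(πd³) = 1.1042 × 702.95 = 776.18 MPa
Soderberg: 1/n_f = τ_a/S_se + τ_m/S_sy = 277.08/296 + 776.18/599 = 0.93608 + 1.29579 = 2.2319
n_f = 1/2.2319 = 0.4481

0.448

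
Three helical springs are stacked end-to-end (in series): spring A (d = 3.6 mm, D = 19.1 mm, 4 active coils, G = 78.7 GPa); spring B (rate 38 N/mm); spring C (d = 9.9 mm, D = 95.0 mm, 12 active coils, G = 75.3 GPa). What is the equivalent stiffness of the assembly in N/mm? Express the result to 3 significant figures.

6.37 N/mm

k_A = Gd⁴/(8D³N_a) = (78.7×10³)(3.6⁴)/(8·19.1³·4) = 59.284 N/mm
k_C = Gd⁴/(8D³N_a) = (75.3×10³)(9.9⁴)/(8·95.0³·12) = 8.7881 N/mm
Series: 1/k_eq = 1/59.284 + 1/38 + 1/8.7881 = 0.15697; k_eq = 6.3705 N/mm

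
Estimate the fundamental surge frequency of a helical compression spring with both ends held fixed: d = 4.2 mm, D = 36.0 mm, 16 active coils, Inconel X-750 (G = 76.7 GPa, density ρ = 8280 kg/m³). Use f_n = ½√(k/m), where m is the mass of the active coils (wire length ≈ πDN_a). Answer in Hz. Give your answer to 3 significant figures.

k = Gd⁴/(8D³N_a) = (76.7×10³)(4.2⁴)/(8·36.0³·16) = 3.9965 N/mm = 3996.5 N/m
Wire length L = πDN_a = π·36.0·16 = 1809.6 mm
m = ρ·(πd²/4)·L = 8280 × 13.854×10⁻⁶ m² × 1.8096 m = 0.20758 kg
f_n = ½√(k/m) = 0.5·√(3996.5/0.20758) = 0.5·√(19252) = 69.376 Hz

69.4 Hz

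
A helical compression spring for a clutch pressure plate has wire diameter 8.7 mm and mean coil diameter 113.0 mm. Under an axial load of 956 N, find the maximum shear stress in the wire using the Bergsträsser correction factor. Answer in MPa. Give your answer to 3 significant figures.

460 MPa

Spring index C = D/d = 113.0/8.7 = 12.9885
K_B = (4C+2)/(4C−3) = 53.954/48.954 = 1.1021
τ₀ = 8FD/(πd³) = 8·956·113.0/(π·8.7³) = 864224/2068.7 = 417.75 MPa
τ_max = K·τ₀ = 1.1021 × 417.75 = 460.42 MPa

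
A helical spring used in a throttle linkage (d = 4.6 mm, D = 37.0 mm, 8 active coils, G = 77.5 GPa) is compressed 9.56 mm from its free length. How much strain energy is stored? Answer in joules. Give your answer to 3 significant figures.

k = Gd⁴/(8D³N_a) = (77.5×10³)(4.6⁴)/(8·37.0³·8) = 10.704 N/mm
U = ½kδ² = 0.5 × 10.704 × 9.56² = 489.14 N·mm = 0.48914 J

0.489 J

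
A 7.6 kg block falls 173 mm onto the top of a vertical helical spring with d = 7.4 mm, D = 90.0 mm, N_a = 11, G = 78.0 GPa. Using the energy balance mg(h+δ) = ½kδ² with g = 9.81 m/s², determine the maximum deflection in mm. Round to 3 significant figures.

k = Gd⁴/(8D³N_a) = (78.0×10³)(7.4⁴)/(8·90.0³·11) = 3.646 N/mm
W = mg = 7.6 × 9.81 = 74.556 N
½kδ² − Wδ − Wh = 0 → δ = (W + √(W² + 2kWh))/k
δ = (74.556 + √(5558.6 + 94052.4))/3.646 = (74.556 + 315.61)/3.646 = 107.01 mm

107 mm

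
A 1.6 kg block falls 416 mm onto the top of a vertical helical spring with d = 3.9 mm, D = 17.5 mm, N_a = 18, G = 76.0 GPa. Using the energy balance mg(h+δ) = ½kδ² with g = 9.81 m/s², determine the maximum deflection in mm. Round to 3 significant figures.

k = Gd⁴/(8D³N_a) = (76.0×10³)(3.9⁴)/(8·17.5³·18) = 22.782 N/mm
W = mg = 1.6 × 9.81 = 15.696 N
½kδ² − Wδ − Wh = 0 → δ = (W + √(W² + 2kWh))/k
δ = (15.696 + √(246.36 + 297514))/22.782 = (15.696 + 545.67)/22.782 = 24.641 mm

24.6 mm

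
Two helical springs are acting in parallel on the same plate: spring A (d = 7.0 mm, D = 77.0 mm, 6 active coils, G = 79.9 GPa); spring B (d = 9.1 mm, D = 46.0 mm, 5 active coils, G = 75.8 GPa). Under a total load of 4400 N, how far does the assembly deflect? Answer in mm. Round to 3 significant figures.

k_A = Gd⁴/(8D³N_a) = (79.9×10³)(7.0⁴)/(8·77.0³·6) = 8.7544 N/mm
k_B = Gd⁴/(8D³N_a) = (75.8×10³)(9.1⁴)/(8·46.0³·5) = 133.51 N/mm
Parallel: k_eq = 8.7544 + 133.51 = 142.26 N/mm
δ = F/k_eq = 4400/142.26 = 30.929 mm

30.9 mm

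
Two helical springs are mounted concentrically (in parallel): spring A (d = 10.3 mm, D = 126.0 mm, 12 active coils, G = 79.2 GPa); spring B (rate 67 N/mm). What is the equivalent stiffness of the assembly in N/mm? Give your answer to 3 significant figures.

71.6 N/mm

k_A = Gd⁴/(8D³N_a) = (79.2×10³)(10.3⁴)/(8·126.0³·12) = 4.6419 N/mm
Parallel: k_eq = 4.6419 + 67 = 71.642 N/mm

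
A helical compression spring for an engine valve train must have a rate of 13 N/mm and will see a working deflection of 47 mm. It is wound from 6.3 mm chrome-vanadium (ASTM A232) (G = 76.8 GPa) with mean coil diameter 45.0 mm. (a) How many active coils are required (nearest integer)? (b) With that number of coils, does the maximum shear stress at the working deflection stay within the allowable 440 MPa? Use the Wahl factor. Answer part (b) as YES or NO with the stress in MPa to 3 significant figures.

(a) 13 coils; (b) YES, τ_max = 332 MPa

N_a = Gd⁴/(8D³k) = (76.8×10³)(6.3⁴)/(8·45.0³·13) = 12.77 → N_a = 13
Actual rate k = Gd⁴/(8D³·13) = 12.766 N/mm
Working load F = kδ = 12.766·47 = 600 N
C = 45.0/6.3 = 7.1429; K_W = (4C−1)/(4C−4)+0.615/C = 1.2082
τ_max = K_W·8FD/(πd³) = 1.2082·274.97 = 332.21 MPa
τ_max ≤ 440 MPa → acceptable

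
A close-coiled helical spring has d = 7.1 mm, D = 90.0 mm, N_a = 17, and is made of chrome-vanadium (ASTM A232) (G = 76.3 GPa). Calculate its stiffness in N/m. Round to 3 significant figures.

1960 N/m

k = Gd⁴/(8D³N_a) = (76.3×10³ × 7.1⁴) / (8 × 90.0³ × 17)
  = 1.93891e+08 / 9.9144e+07 = 1.9557 N/mm = 1955.7 N/m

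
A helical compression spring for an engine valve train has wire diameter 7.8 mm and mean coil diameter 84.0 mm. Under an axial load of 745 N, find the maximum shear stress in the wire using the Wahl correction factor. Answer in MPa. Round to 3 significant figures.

381 MPa

Spring index C = D/d = 84.0/7.8 = 10.7692
K_W = (4C−1)/(4C−4) + 0.615/C = 42.077/39.077 + 0.0571 = 1.1339
τ₀ = 8FD/(πd³) = 8·745·84.0/(π·7.8³) = 500640/1490.8 = 335.81 MPa
τ_max = K·τ₀ = 1.1339 × 335.81 = 380.77 MPa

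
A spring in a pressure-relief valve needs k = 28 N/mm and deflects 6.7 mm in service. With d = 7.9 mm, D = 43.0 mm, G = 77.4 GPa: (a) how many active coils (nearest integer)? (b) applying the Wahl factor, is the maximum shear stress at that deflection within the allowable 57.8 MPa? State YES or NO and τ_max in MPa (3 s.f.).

N_a = Gd⁴/(8D³k) = (77.4×10³)(7.9⁴)/(8·43.0³·28) = 16.93 → N_a = 17
Actual rate k = Gd⁴/(8D³·17) = 27.881 N/mm
Working load F = kδ = 27.881·6.7 = 186.8 N
C = 43.0/7.9 = 5.4430; K_W = (4C−1)/(4C−4)+0.615/C = 1.2818
τ_max = K_W·8FD/(πd³) = 1.2818·41.487 = 53.177 MPa
τ_max ≤ 57.8 MPa → acceptable

(a) 17 coils; (b) YES, τ_max = 53.2 MPa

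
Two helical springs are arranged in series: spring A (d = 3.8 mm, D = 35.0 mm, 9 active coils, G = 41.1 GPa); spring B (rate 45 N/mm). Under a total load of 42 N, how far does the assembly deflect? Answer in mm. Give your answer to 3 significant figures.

16.1 mm

k_A = Gd⁴/(8D³N_a) = (41.1×10³)(3.8⁴)/(8·35.0³·9) = 2.7761 N/mm
Series: 1/k_eq = 1/2.7761 + 1/45 = 0.38244; k_eq = 2.6148 N/mm
δ = F/k_eq = 42/2.6148 = 16.062 mm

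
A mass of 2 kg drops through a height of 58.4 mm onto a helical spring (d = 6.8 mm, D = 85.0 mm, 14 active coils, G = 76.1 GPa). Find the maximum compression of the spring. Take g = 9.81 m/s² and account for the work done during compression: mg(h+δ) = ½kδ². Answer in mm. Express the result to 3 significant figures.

40.5 mm

k = Gd⁴/(8D³N_a) = (76.1×10³)(6.8⁴)/(8·85.0³·14) = 2.3656 N/mm
W = mg = 2 × 9.81 = 19.62 N
½kδ² − Wδ − Wh = 0 → δ = (W + √(W² + 2kWh))/k
δ = (19.62 + √(384.94 + 5421.1))/2.3656 = (19.62 + 76.197)/2.3656 = 40.504 mm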